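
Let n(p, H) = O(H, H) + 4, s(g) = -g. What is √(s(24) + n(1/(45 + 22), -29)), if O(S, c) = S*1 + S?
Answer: I*√78 ≈ 8.8318*I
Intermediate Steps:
O(S, c) = 2*S (O(S, c) = S + S = 2*S)
n(p, H) = 4 + 2*H (n(p, H) = 2*H + 4 = 4 + 2*H)
√(s(24) + n(1/(45 + 22), -29)) = √(-1*24 + (4 + 2*(-29))) = √(-24 + (4 - 58)) = √(-24 - 54) = √(-78) = I*√78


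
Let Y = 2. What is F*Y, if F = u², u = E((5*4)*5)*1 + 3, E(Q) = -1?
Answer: 8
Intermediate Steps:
u = 2 (u = -1*1 + 3 = -1 + 3 = 2)
F = 4 (F = 2² = 4)
F*Y = 4*2 = 8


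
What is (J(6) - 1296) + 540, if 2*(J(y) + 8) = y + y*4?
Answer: -749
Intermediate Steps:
J(y) = -8 + 5*y/2 (J(y) = -8 + (y + y*4)/2 = -8 + (y + 4*y)/2 = -8 + (5*y)/2 = -8 + 5*y/2)
(J(6) - 1296) + 540 = ((-8 + (5/2)*6) - 1296) + 540 = ((-8 + 15) - 1296) + 540 = (7 - 1296) + 540 = -1289 + 540 = -749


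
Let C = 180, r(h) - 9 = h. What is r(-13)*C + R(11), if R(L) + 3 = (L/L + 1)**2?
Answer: -719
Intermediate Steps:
R(L) = 1 (R(L) = -3 + (L/L + 1)**2 = -3 + (1 + 1)**2 = -3 + 2**2 = -3 + 4 = 1)
r(h) = 9 + h
r(-13)*C + R(11) = (9 - 13)*180 + 1 = -4*180 + 1 = -720 + 1 = -719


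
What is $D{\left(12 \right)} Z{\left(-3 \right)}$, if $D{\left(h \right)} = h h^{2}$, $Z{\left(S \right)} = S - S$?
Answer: $0$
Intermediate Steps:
$Z{\left(S \right)} = 0$
$D{\left(h \right)} = h^{3}$
$D{\left(12 \right)} Z{\left(-3 \right)} = 12^{3} \cdot 0 = 1728 \cdot 0 = 0$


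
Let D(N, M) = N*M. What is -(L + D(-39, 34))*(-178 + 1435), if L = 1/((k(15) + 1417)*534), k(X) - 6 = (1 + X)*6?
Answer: 450667850305/270382 ≈ 1.6668e+6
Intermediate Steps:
D(N, M) = M*N
k(X) = 12 + 6*X (k(X) = 6 + (1 + X)*6 = 6 + (6 + 6*X) = 12 + 6*X)
L = 1/811146 (L = 1/(((12 + 6*15) + 1417)*534) = (1/534)/((12 + 90) + 1417) = (1/534)/(102 + 1417) = (1/534)/1519 = (1/1519)*(1/534) = 1/811146 ≈ 1.2328e-6)
-(L + D(-39, 34))*(-178 + 1435) = -(1/811146 + 34*(-39))*(-178 + 1435) = -(1/811146 - 1326)*1257 = -(-1075579595)*1257/811146 = -1*(-450667850305/270382) = 450667850305/270382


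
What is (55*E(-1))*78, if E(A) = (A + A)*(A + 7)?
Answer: -51480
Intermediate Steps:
E(A) = 2*A*(7 + A) (E(A) = (2*A)*(7 + A) = 2*A*(7 + A))
(55*E(-1))*78 = (55*(2*(-1)*(7 - 1)))*78 = (55*(2*(-1)*6))*78 = (55*(-12))*78 = -660*78 = -51480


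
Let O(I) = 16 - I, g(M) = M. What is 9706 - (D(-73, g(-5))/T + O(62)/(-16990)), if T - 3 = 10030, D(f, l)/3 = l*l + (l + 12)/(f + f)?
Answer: 120777735667791/12443628910 ≈ 9706.0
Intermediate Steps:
D(f, l) = 3*l² + 3*(12 + l)/(2*f) (D(f, l) = 3*(l*l + (l + 12)/(f + f)) = 3*(l² + (12 + l)/((2*f))) = 3*(l² + (12 + l)*(1/(2*f))) = 3*(l² + (12 + l)/(2*f)) = 3*l² + 3*(12 + l)/(2*f))
T = 10033 (T = 3 + 10030 = 10033)
9706 - (D(-73, g(-5))/T + O(62)/(-16990)) = 9706 - (((3/2)*(12 - 5 + 2*(-73)*(-5)²)/(-73))/10033 + (16 - 1*62)/(-16990)) = 9706 - (((3/2)*(-1/73)*(12 - 5 + 2*(-73)*25))*(1/10033) + (16 - 62)*(-1/16990)) = 9706 - (((3/2)*(-1/73)*(12 - 5 - 3650))*(1/10033) - 46*(-1/16990)) = 9706 - (((3/2)*(-1/73)*(-3643))*(1/10033) + 23/8495) = 9706 - ((10929/146)*(1/10033) + 23/8495) = 9706 - (10929/1464818 + 23/8495) = 9706 - 1*126532669/12443628910 = 9706 - 126532669/12443628910 = 120777735667791/12443628910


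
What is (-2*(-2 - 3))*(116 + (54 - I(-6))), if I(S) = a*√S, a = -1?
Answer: 1700 + 10*I*√6 ≈ 1700.0 + 24.495*I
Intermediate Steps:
I(S) = -√S
(-2*(-2 - 3))*(116 + (54 - I(-6))) = (-2*(-2 - 3))*(116 + (54 - (-1)*√(-6))) = (-2*(-5))*(116 + (54 - (-1)*I*√6)) = 10*(116 + (54 - (-1)*I*√6)) = 10*(116 + (54 + I*√6)) = 10*(170 + I*√6) = 1700 + 10*I*√6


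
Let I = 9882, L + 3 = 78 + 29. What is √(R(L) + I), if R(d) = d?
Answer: √9986 ≈ 99.930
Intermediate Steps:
L = 104 (L = -3 + (78 + 29) = -3 + 107 = 104)
√(R(L) + I) = √(104 + 9882) = √9986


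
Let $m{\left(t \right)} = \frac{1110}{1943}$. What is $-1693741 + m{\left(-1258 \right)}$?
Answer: $- \frac{3290937653}{1943} \approx -1.6937 \cdot 10^{6}$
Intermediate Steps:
$m{\left(t \right)} = \frac{1110}{1943}$ ($m{\left(t \right)} = 1110 \cdot \frac{1}{1943} = \frac{1110}{1943}$)
$-1693741 + m{\left(-1258 \right)} = -1693741 + \frac{1110}{1943} = - \frac{3290937653}{1943}$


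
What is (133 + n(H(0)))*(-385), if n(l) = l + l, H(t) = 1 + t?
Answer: -51975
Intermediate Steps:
n(l) = 2*l
(133 + n(H(0)))*(-385) = (133 + 2*(1 + 0))*(-385) = (133 + 2*1)*(-385) = (133 + 2)*(-385) = 135*(-385) = -51975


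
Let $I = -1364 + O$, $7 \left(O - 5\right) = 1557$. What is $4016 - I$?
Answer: $\frac{36068}{7} \approx 5152.6$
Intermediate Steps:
$O = \frac{1592}{7}$ ($O = 5 + \frac{1}{7} \cdot 1557 = 5 + \frac{1557}{7} = \frac{1592}{7} \approx 227.43$)
$I = - \frac{7956}{7}$ ($I = -1364 + \frac{1592}{7} = - \frac{7956}{7} \approx -1136.6$)
$4016 - I = 4016 - - \frac{7956}{7} = 4016 + \frac{7956}{7} = \frac{36068}{7}$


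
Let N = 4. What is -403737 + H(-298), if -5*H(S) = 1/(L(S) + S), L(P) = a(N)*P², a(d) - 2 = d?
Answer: -1075002248311/2662630 ≈ -4.0374e+5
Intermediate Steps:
a(d) = 2 + d
L(P) = 6*P² (L(P) = (2 + 4)*P² = 6*P²)
H(S) = -1/(5*(S + 6*S²)) (H(S) = -1/(5*(6*S² + S)) = -1/(5*(S + 6*S²)))
-403737 + H(-298) = -403737 - ⅕/(-298*(1 + 6*(-298))) = -403737 - ⅕*(-1/298)/(1 - 1788) = -403737 - ⅕*(-1/298)/(-1787) = -403737 - ⅕*(-1/298)*(-1/1787) = -403737 - 1/2662630 = -1075002248311/2662630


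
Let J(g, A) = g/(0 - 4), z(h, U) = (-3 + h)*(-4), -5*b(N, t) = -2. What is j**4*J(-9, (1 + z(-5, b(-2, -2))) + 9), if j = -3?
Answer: 729/4 ≈ 182.25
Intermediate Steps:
b(N, t) = 2/5 (b(N, t) = -1/5*(-2) = 2/5)
z(h, U) = 12 - 4*h
J(g, A) = -g/4 (J(g, A) = g/(-4) = -g/4)
j**4*J(-9, (1 + z(-5, b(-2, -2))) + 9) = (-3)**4*(-1/4*(-9)) = 81*(9/4) = 729/4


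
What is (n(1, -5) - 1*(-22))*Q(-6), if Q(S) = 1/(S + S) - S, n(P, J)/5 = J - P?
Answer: -142/3 ≈ -47.333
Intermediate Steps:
n(P, J) = -5*P + 5*J (n(P, J) = 5*(J - P) = -5*P + 5*J)
Q(S) = 1/(2*S) - S
(n(1, -5) - 1*(-22))*Q(-6) = ((-5*1 + 5*(-5)) - 1*(-22))*((½)/(-6) - 1*(-6)) = ((-5 - 25) + 22)*((½)*(-⅙) + 6) = (-30 + 22)*(-1/12 + 6) = -8*71/12 = -142/3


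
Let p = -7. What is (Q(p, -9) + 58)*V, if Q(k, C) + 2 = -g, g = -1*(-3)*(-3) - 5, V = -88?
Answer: -6160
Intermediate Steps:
g = -14 (g = 3*(-3) - 5 = -9 - 5 = -14)
Q(k, C) = 12 (Q(k, C) = -2 - 1*(-14) = -2 + 14 = 12)
(Q(p, -9) + 58)*V = (12 + 58)*(-88) = 70*(-88) = -6160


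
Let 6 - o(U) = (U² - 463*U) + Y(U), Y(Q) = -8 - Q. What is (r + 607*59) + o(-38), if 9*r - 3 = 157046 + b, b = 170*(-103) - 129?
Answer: 32241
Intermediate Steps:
b = -17639 (b = -17510 - 129 = -17639)
r = 15490 (r = ⅓ + (157046 - 17639)/9 = ⅓ + (⅑)*139407 = ⅓ + 46469/3 = 15490)
o(U) = 14 - U² + 464*U (o(U) = 6 - ((U² - 463*U) + (-8 - U)) = 6 - (-8 + U² - 464*U) = 6 + (8 - U² + 464*U) = 14 - U² + 464*U)
(r + 607*59) + o(-38) = (15490 + 607*59) + (14 - 1*(-38)² + 464*(-38)) = (15490 + 35813) + (14 - 1*1444 - 17632) = 51303 + (14 - 1444 - 17632) = 51303 - 19062 = 32241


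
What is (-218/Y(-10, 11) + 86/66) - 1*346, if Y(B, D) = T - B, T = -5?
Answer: -64069/165 ≈ -388.30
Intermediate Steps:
Y(B, D) = -5 - B
(-218/Y(-10, 11) + 86/66) - 1*346 = (-218/(-5 - 1*(-10)) + 86/66) - 1*346 = (-218/(-5 + 10) + 86*(1/66)) - 346 = (-218/5 + 43/33) - 346 = -6979/165 - 346 = -64069/165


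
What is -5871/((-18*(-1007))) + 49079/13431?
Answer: 4741243/1423686 ≈ 3.3303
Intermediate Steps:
-5871/((-18*(-1007))) + 49079/13431 = -5871/18126 + 49079*(1/13431) = -5871*1/18126 + 49079/13431 = -103/318 + 49079/13431 = 4741243/1423686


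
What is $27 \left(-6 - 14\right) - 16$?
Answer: $-556$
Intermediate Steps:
$27 \left(-6 - 14\right) - 16 = 27 \left(-20\right) - 16 = -540 - 16 = -556$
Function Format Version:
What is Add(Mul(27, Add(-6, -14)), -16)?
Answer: -556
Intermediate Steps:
Add(Mul(27, Add(-6, -14)), -16) = Add(Mul(27, -20), -16) = Add(-540, -16) = -556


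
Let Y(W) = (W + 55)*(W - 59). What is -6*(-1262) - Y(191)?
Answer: -24900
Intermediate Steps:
Y(W) = (-59 + W)*(55 + W) (Y(W) = (55 + W)*(-59 + W) = (-59 + W)*(55 + W))
-6*(-1262) - Y(191) = -6*(-1262) - (-3245 + 191**2 - 4*191) = 7572 - (-3245 + 36481 - 764) = 7572 - 1*32472 = 7572 - 32472 = -24900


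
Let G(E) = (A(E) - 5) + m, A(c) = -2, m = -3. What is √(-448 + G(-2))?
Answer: I*√458 ≈ 21.401*I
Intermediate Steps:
G(E) = -10 (G(E) = (-2 - 5) - 3 = -7 - 3 = -10)
√(-448 + G(-2)) = √(-448 - 10) = √(-458) = I*√458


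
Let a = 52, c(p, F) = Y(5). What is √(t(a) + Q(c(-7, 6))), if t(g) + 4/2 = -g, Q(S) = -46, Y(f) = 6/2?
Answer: 10*I ≈ 10.0*I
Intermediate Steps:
Y(f) = 3 (Y(f) = 6*(½) = 3)
c(p, F) = 3
t(g) = -2 - g
√(t(a) + Q(c(-7, 6))) = √((-2 - 1*52) - 46) = √((-2 - 52) - 46) = √(-54 - 46) = √(-100) = 10*I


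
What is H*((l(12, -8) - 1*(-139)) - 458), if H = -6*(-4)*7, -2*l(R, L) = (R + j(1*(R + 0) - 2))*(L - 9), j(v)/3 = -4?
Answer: -53592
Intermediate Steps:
j(v) = -12 (j(v) = 3*(-4) = -12)
l(R, L) = -(-12 + R)*(-9 + L)/2 (l(R, L) = -(R - 12)*(L - 9)/2 = -(-12 + R)*(-9 + L)/2)
H = 168 (H = 24*7 = 168)
H*((l(12, -8) - 1*(-139)) - 458) = 168*(((-54 + 6*(-8) + (9/2)*12 - ½*(-8)*12) - 1*(-139)) - 458) = 168*(((-54 - 48 + 54 + 48) + 139) - 458) = 168*((0 + 139) - 458) = 168*(139 - 458) = 168*(-319) = -53592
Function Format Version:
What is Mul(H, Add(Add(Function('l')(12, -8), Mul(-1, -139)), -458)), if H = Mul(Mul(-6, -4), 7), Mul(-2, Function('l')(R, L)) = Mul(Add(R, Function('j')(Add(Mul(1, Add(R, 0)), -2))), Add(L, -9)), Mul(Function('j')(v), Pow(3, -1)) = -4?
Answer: -53592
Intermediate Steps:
Function('j')(v) = -12 (Function('j')(v) = Mul(3, -4) = -12)
Function('l')(R, L) = Mul(Rational(-1, 2), Add(-12, R), Add(-9, L)) (Function('l')(R, L) = Mul(Rational(-1, 2), Mul(Add(R, -12), Add(L, -9))) = Mul(Rational(-1, 2), Mul(Add(-12, R), Add(-9, L))) = Mul(Rational(-1, 2), Add(-12, R), Add(-9, L)))
H = 168 (H = Mul(24, 7) = 168)
Mul(H, Add(Add(Function('l')(12, -8), Mul(-1, -139)), -458)) = Mul(168, Add(Add(Add(-54, Mul(6, -8), Mul(Rational(9, 2), 12), Mul(Rational(-1, 2), -8, 12)), Mul(-1, -139)), -458)) = Mul(168, Add(Add(Add(-54, -48, 54, 48), 139), -458)) = Mul(168, Add(Add(0, 139), -458)) = Mul(168, Add(139, -458)) = Mul(168, -319) = -53592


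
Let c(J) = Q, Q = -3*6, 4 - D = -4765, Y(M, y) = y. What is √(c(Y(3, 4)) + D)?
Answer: √4751 ≈ 68.927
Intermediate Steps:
D = 4769 (D = 4 - 1*(-4765) = 4 + 4765 = 4769)
Q = -18
c(J) = -18
√(c(Y(3, 4)) + D) = √(-18 + 4769) = √4751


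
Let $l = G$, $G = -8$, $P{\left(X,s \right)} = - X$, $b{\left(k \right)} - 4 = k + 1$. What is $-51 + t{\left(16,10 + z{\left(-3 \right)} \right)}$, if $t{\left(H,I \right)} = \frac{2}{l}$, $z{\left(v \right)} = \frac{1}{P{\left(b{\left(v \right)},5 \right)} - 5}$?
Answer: $- \frac{205}{4} \approx -51.25$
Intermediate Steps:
$b{\left(k \right)} = 5 + k$ ($b{\left(k \right)} = 4 + \left(k + 1\right) = 4 + \left(1 + k\right) = 5 + k$)
$z{\left(v \right)} = \frac{1}{-10 - v}$ ($z{\left(v \right)} = \frac{1}{- (5 + v) - 5} = \frac{1}{\left(-5 - v\right) - 5} = \frac{1}{-10 - v}$)
$l = -8$
$t{\left(H,I \right)} = - \frac{1}{4}$ ($t{\left(H,I \right)} = \frac{2}{-8} = 2 \left(- \frac{1}{8}\right) = - \frac{1}{4}$)
$-51 + t{\left(16,10 + z{\left(-3 \right)} \right)} = -51 - \frac{1}{4} = - \frac{205}{4}$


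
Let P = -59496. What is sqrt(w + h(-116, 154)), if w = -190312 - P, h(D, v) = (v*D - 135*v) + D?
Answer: I*sqrt(169586) ≈ 411.81*I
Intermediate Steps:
h(D, v) = D - 135*v + D*v (h(D, v) = (D*v - 135*v) + D = (-135*v + D*v) + D = D - 135*v + D*v)
w = -130816 (w = -190312 - 1*(-59496) = -190312 + 59496 = -130816)
sqrt(w + h(-116, 154)) = sqrt(-130816 + (-116 - 135*154 - 116*154)) = sqrt(-130816 + (-116 - 20790 - 17864)) = sqrt(-130816 - 38770) = sqrt(-169586) = I*sqrt(169586)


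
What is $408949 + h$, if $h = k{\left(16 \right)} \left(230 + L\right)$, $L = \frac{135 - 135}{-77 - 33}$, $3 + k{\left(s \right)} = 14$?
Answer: $411479$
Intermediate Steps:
$k{\left(s \right)} = 11$ ($k{\left(s \right)} = -3 + 14 = 11$)
$L = 0$ ($L = \frac{0}{-110} = 0 \left(- \frac{1}{110}\right) = 0$)
$h = 2530$ ($h = 11 \left(230 + 0\right) = 11 \cdot 230 = 2530$)
$408949 + h = 408949 + 2530 = 411479$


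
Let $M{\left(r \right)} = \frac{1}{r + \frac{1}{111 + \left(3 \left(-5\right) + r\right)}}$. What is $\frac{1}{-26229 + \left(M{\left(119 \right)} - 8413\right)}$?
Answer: $- \frac{25586}{886349997} \approx -2.8867 \cdot 10^{-5}$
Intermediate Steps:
$M{\left(r \right)} = \frac{1}{r + \frac{1}{96 + r}}$ ($M{\left(r \right)} = \frac{1}{r + \frac{1}{111 + \left(-15 + r\right)}} = \frac{1}{r + \frac{1}{96 + r}}$)
$\frac{1}{-26229 + \left(M{\left(119 \right)} - 8413\right)} = \frac{1}{-26229 - \left(8413 - \frac{96 + 119}{1 + 119^{2} + 96 \cdot 119}\right)} = \frac{1}{-26229 - \left(8413 - \frac{1}{1 + 14161 + 11424} \cdot 215\right)} = \frac{1}{-26229 - \left(8413 - \frac{1}{25586} \cdot 215\right)} = \frac{1}{-26229 + \left(\frac{1}{25586} \cdot 215 - 8413\right)} = \frac{1}{-26229 + \left(\frac{215}{25586} - 8413\right)} = \frac{1}{-26229 - \frac{215254803}{25586}} = \frac{1}{- \frac{886349997}{25586}} = - \frac{25586}{886349997}$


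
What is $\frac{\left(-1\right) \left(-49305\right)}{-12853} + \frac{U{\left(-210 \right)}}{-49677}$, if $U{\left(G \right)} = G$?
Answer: $- \frac{815541785}{212832827} \approx -3.8318$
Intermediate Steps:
$\frac{\left(-1\right) \left(-49305\right)}{-12853} + \frac{U{\left(-210 \right)}}{-49677} = \frac{\left(-1\right) \left(-49305\right)}{-12853} - \frac{210}{-49677} = 49305 \left(- \frac{1}{12853}\right) - - \frac{70}{16559} = - \frac{49305}{12853} + \frac{70}{16559} = - \frac{815541785}{212832827}$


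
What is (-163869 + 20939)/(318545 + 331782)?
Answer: -142930/650327 ≈ -0.21978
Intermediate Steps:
(-163869 + 20939)/(318545 + 331782) = -142930/650327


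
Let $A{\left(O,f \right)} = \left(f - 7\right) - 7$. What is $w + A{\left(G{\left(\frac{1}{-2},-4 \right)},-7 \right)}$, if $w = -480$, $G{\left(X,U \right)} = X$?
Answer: $-501$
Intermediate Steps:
$A{\left(O,f \right)} = -14 + f$ ($A{\left(O,f \right)} = \left(-7 + f\right) - 7 = -14 + f$)
$w + A{\left(G{\left(\frac{1}{-2},-4 \right)},-7 \right)} = -480 - 21 = -501$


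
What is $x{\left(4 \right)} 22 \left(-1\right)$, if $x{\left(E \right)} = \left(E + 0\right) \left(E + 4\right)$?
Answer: $-704$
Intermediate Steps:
$x{\left(E \right)} = E \left(4 + E\right)$
$x{\left(4 \right)} 22 \left(-1\right) = 4 \left(4 + 4\right) 22 \left(-1\right) = 4 \cdot 8 \cdot 22 \left(-1\right) = 32 \cdot 22 \left(-1\right) = 704 \left(-1\right) = -704$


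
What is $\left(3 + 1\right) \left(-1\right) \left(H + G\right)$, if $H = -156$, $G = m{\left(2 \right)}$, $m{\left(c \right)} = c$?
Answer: $616$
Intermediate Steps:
$G = 2$
$\left(3 + 1\right) \left(-1\right) \left(H + G\right) = \left(3 + 1\right) \left(-1\right) \left(-156 + 2\right) = 4 \left(-1\right) \left(-154\right) = \left(-4\right) \left(-154\right) = 616$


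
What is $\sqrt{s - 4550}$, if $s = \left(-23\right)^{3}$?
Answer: $i \sqrt{16717} \approx 129.29 i$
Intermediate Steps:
$s = -12167$
$\sqrt{s - 4550} = \sqrt{-12167 - 4550} = \sqrt{-16717} = i \sqrt{16717}$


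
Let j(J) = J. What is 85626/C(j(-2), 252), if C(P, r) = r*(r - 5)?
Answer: 4757/3458 ≈ 1.3757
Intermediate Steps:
C(P, r) = r*(-5 + r)
85626/C(j(-2), 252) = 85626/((252*(-5 + 252))) = 85626/((252*247)) = 85626/62244 = 85626*(1/62244) = 4757/3458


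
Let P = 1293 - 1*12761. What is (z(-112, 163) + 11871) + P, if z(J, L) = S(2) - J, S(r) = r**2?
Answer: 519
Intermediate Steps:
P = -11468 (P = 1293 - 12761 = -11468)
z(J, L) = 4 - J (z(J, L) = 2**2 - J = 4 - J)
(z(-112, 163) + 11871) + P = ((4 - 1*(-112)) + 11871) - 11468 = ((4 + 112) + 11871) - 11468 = (116 + 11871) - 11468 = 11987 - 11468 = 519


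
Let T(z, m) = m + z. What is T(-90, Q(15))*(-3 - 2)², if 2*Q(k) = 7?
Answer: -4325/2 ≈ -2162.5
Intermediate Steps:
Q(k) = 7/2 (Q(k) = (½)*7 = 7/2)
T(-90, Q(15))*(-3 - 2)² = (7/2 - 90)*(-3 - 2)² = -173/2*(-5)² = -173/2*25 = -4325/2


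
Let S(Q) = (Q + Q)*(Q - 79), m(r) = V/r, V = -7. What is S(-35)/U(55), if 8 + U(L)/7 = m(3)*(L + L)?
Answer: -1710/397 ≈ -4.3073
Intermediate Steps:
m(r) = -7/r
S(Q) = 2*Q*(-79 + Q) (S(Q) = (2*Q)*(-79 + Q) = 2*Q*(-79 + Q))
U(L) = -56 - 98*L/3 (U(L) = -56 + 7*((-7/3)*(L + L)) = -56 + 7*((-7*⅓)*(2*L)) = -56 + 7*(-14*L/3) = -56 - 98*L/3)
S(-35)/U(55) = (2*(-35)*(-79 - 35))/(-56 - 98/3*55) = (2*(-35)*(-114))/(-56 - 5390/3) = 7980/(-5558/3) = 7980*(-3/5558) = -1710/397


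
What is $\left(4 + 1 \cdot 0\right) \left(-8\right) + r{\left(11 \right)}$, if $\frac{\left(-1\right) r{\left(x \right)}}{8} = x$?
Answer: $-120$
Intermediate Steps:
$r{\left(x \right)} = - 8 x$
$\left(4 + 1 \cdot 0\right) \left(-8\right) + r{\left(11 \right)} = \left(4 + 1 \cdot 0\right) \left(-8\right) - 88 = \left(4 + 0\right) \left(-8\right) - 88 = 4 \left(-8\right) - 88 = -32 - 88 = -120$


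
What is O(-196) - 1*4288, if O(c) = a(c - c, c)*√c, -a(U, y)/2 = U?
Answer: -4288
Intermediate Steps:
a(U, y) = -2*U
O(c) = 0 (O(c) = (-2*(c - c))*√c = (-2*0)*√c = 0*√c = 0)
O(-196) - 1*4288 = 0 - 1*4288 = 0 - 4288 = -4288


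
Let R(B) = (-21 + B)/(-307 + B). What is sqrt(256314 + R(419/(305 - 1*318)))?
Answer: 2*sqrt(706465895)/105 ≈ 506.27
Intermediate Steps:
R(B) = (-21 + B)/(-307 + B)
sqrt(256314 + R(419/(305 - 1*318))) = sqrt(256314 + (-21 + 419/(305 - 1*318))/(-307 + 419/(305 - 1*318))) = sqrt(256314 + (-21 + 419/(305 - 318))/(-307 + 419/(305 - 318))) = sqrt(256314 + (-21 + 419/(-13))/(-307 + 419/(-13))) = sqrt(256314 + (-21 + 419*(-1/13))/(-307 + 419*(-1/13))) = sqrt(256314 + (-21 - 419/13)/(-307 - 419/13)) = sqrt(256314 - 692/13/(-4410/13)) = sqrt(256314 - 13/4410*(-692/13)) = sqrt(256314 + 346/2205) = sqrt(565172716/2205) = 2*sqrt(706465895)/105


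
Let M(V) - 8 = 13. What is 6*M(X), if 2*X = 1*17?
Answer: 126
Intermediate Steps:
X = 17/2 (X = (1*17)/2 = (1/2)*17 = 17/2 ≈ 8.5000)
M(V) = 21 (M(V) = 8 + 13 = 21)
6*M(X) = 6*21 = 126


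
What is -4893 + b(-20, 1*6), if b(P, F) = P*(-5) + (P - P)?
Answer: -4793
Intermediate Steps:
b(P, F) = -5*P (b(P, F) = -5*P + 0 = -5*P)
-4893 + b(-20, 1*6) = -4893 - 5*(-20) = -4893 + 100 = -4793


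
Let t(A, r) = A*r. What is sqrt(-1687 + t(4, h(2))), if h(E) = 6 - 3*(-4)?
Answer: I*sqrt(1615) ≈ 40.187*I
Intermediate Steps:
h(E) = 18 (h(E) = 6 + 12 = 18)
sqrt(-1687 + t(4, h(2))) = sqrt(-1687 + 4*18) = sqrt(-1687 + 72) = sqrt(-1615) = I*sqrt(1615)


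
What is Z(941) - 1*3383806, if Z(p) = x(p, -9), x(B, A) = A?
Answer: -3383815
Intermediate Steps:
Z(p) = -9
Z(941) - 1*3383806 = -9 - 1*3383806 = -9 - 3383806 = -3383815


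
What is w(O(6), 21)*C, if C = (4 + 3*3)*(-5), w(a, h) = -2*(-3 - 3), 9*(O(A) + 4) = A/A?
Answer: -780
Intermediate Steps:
O(A) = -35/9 (O(A) = -4 + (A/A)/9 = -4 + (⅑)*1 = -4 + ⅑ = -35/9)
w(a, h) = 12 (w(a, h) = -2*(-6) = 12)
C = -65 (C = (4 + 9)*(-5) = 13*(-5) = -65)
w(O(6), 21)*C = 12*(-65) = -780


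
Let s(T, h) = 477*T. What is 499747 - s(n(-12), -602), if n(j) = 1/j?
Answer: 1999147/4 ≈ 4.9979e+5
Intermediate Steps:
499747 - s(n(-12), -602) = 499747 - 477/(-12) = 499747 - 477*(-1)/12 = 499747 - 1*(-159/4) = 499747 + 159/4 = 1999147/4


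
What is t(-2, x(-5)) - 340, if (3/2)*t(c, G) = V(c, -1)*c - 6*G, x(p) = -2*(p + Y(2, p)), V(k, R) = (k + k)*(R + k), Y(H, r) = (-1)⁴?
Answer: -388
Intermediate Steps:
Y(H, r) = 1
V(k, R) = 2*k*(R + k) (V(k, R) = (2*k)*(R + k) = 2*k*(R + k))
x(p) = -2 - 2*p (x(p) = -2*(p + 1) = -2*(1 + p) = -2 - 2*p)
t(c, G) = -4*G + 4*c²*(-1 + c)/3 (t(c, G) = 2*((2*c*(-1 + c))*c - 6*G)/3 = 2*(2*c²*(-1 + c) - 6*G)/3 = 2*(-6*G + 2*c²*(-1 + c))/3 = -4*G + 4*c²*(-1 + c)/3)
t(-2, x(-5)) - 340 = (-4*(-2 - 2*(-5)) + (4/3)*(-2)²*(-1 - 2)) - 340 = (-4*(-2 + 10) + (4/3)*4*(-3)) - 340 = (-4*8 - 16) - 340 = (-32 - 16) - 340 = -48 - 340 = -388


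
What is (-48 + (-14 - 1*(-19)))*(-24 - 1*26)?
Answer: 2150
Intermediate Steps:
(-48 + (-14 - 1*(-19)))*(-24 - 1*26) = (-48 + (-14 + 19))*(-24 - 26) = (-48 + 5)*(-50) = -43*(-50) = 2150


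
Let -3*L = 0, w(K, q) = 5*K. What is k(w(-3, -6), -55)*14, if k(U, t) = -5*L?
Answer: 0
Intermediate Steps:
L = 0 (L = -⅓*0 = 0)
k(U, t) = 0 (k(U, t) = -5*0 = 0)
k(w(-3, -6), -55)*14 = 0*14 = 0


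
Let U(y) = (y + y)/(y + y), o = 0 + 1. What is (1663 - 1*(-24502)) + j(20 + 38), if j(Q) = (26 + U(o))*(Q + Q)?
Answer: 29297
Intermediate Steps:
o = 1
U(y) = 1 (U(y) = (2*y)/((2*y)) = (2*y)*(1/(2*y)) = 1)
j(Q) = 54*Q (j(Q) = (26 + 1)*(Q + Q) = 27*(2*Q) = 54*Q)
(1663 - 1*(-24502)) + j(20 + 38) = (1663 - 1*(-24502)) + 54*(20 + 38) = (1663 + 24502) + 54*58 = 26165 + 3132 = 29297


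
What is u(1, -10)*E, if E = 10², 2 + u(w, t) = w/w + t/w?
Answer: -1100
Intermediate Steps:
u(w, t) = -1 + t/w (u(w, t) = -2 + (w/w + t/w) = -2 + (1 + t/w) = -1 + t/w)
E = 100
u(1, -10)*E = ((-10 - 1*1)/1)*100 = (1*(-10 - 1))*100 = (1*(-11))*100 = -11*100 = -1100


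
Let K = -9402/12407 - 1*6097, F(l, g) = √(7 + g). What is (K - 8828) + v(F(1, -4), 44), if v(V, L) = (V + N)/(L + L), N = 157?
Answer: -16294233277/1091816 + √3/88 ≈ -14924.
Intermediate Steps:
K = -75654881/12407 (K = -9402*1/12407 - 6097 = -9402/12407 - 6097 = -75654881/12407 ≈ -6097.8)
v(V, L) = (157 + V)/(2*L) (v(V, L) = (V + 157)/(L + L) = (157 + V)/((2*L)) = (157 + V)*(1/(2*L)) = (157 + V)/(2*L))
(K - 8828) + v(F(1, -4), 44) = (-75654881/12407 - 8828) + (½)*(157 + √(7 - 4))/44 = -185183877/12407 + (½)*(1/44)*(157 + √3) = -185183877/12407 + (157/88 + √3/88) = -16294233277/1091816 + √3/88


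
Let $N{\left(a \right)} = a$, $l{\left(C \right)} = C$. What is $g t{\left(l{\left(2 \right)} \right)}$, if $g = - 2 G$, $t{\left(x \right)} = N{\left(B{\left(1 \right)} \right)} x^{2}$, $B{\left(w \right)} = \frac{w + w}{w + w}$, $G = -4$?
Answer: $32$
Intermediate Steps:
$B{\left(w \right)} = 1$ ($B{\left(w \right)} = \frac{2 w}{2 w} = 2 w \frac{1}{2 w} = 1$)
$t{\left(x \right)} = x^{2}$ ($t{\left(x \right)} = 1 x^{2} = x^{2}$)
$g = 8$ ($g = \left(-2\right) \left(-4\right) = 8$)
$g t{\left(l{\left(2 \right)} \right)} = 8 \cdot 2^{2} = 8 \cdot 4 = 32$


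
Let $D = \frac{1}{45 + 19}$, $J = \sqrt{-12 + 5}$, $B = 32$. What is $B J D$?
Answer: $\frac{i \sqrt{7}}{2} \approx 1.3229 i$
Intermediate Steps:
$J = i \sqrt{7}$ ($J = \sqrt{-7} = i \sqrt{7} \approx 2.6458 i$)
$D = \frac{1}{64} \approx 0.015625$
$B J D = 32 i \sqrt{7} \cdot \frac{1}{64} = \frac{i \sqrt{7}}{2}$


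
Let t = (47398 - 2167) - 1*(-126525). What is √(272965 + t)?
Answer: √444721 ≈ 666.87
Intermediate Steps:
t = 171756 (t = 45231 + 126525 = 171756)
√(272965 + t) = √(272965 + 171756) = √444721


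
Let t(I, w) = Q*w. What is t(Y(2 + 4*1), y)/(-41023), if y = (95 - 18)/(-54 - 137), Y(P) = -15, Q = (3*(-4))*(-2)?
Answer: 1848/7835393 ≈ 0.00023585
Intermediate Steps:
Q = 24 (Q = -12*(-2) = 24)
y = -77/191 (y = 77/(-191) = 77*(-1/191) = -77/191 ≈ -0.40314)
t(I, w) = 24*w
t(Y(2 + 4*1), y)/(-41023) = (24*(-77/191))/(-41023) = -1848/191*(-1/41023) = 1848/7835393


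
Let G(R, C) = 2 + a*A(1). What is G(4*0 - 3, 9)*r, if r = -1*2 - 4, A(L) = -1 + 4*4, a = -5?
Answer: 438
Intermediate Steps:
A(L) = 15 (A(L) = -1 + 16 = 15)
r = -6 (r = -2 - 4 = -6)
G(R, C) = -73 (G(R, C) = 2 - 5*15 = 2 - 75 = -73)
G(4*0 - 3, 9)*r = -73*(-6) = 438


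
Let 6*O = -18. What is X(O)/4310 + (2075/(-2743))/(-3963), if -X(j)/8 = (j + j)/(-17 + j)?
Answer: -42864929/117129734475 ≈ -0.00036596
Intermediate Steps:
O = -3 (O = (⅙)*(-18) = -3)
X(j) = -16*j/(-17 + j) (X(j) = -8*(j + j)/(-17 + j) = -8*2*j/(-17 + j) = -16*j/(-17 + j))
X(O)/4310 + (2075/(-2743))/(-3963) = -16*(-3)/(-17 - 3)/4310 + (2075/(-2743))/(-3963) = -16*(-3)/(-20)*(1/4310) + (2075*(-1/2743))*(-1/3963) = -16*(-3)*(-1/20)*(1/4310) - 2075/2743*(-1/3963) = -12/5*1/4310 + 2075/10870509 = -6/10775 + 2075/10870509 = -42864929/117129734475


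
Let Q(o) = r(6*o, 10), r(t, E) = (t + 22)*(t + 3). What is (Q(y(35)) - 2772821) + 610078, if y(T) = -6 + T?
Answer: -2128051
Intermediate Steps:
r(t, E) = (3 + t)*(22 + t) (r(t, E) = (22 + t)*(3 + t) = (3 + t)*(22 + t))
Q(o) = 66 + 36*o**2 + 150*o (Q(o) = 66 + (6*o)**2 + 25*(6*o) = 66 + 36*o**2 + 150*o)
(Q(y(35)) - 2772821) + 610078 = ((66 + 36*(-6 + 35)**2 + 150*(-6 + 35)) - 2772821) + 610078 = ((66 + 36*29**2 + 150*29) - 2772821) + 610078 = ((66 + 36*841 + 4350) - 2772821) + 610078 = ((66 + 30276 + 4350) - 2772821) + 610078 = (34692 - 2772821) + 610078 = -2738129 + 610078 = -2128051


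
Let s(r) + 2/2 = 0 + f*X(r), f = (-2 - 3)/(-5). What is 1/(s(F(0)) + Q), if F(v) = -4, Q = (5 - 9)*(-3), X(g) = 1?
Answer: 1/12 ≈ 0.083333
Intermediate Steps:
Q = 12 (Q = -4*(-3) = 12)
f = 1 (f = -5*(-⅕) = 1)
s(r) = 0 (s(r) = -1 + (0 + 1*1) = -1 + (0 + 1) = -1 + 1 = 0)
1/(s(F(0)) + Q) = 1/(0 + 12) = 1/12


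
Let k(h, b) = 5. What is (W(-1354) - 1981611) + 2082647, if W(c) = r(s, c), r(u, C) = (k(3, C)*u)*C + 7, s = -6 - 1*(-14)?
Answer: 46883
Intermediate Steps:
s = 8 (s = -6 + 14 = 8)
r(u, C) = 7 + 5*C*u (r(u, C) = (5*u)*C + 7 = 5*C*u + 7 = 7 + 5*C*u)
W(c) = 7 + 40*c (W(c) = 7 + 5*c*8 = 7 + 40*c)
(W(-1354) - 1981611) + 2082647 = ((7 + 40*(-1354)) - 1981611) + 2082647 = ((7 - 54160) - 1981611) + 2082647 = (-54153 - 1981611) + 2082647 = -2035764 + 2082647 = 46883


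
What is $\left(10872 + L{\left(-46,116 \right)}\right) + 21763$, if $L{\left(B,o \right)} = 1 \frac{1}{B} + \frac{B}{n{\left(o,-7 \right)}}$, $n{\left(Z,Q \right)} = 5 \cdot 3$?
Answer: $\frac{22516019}{690} \approx 32632.0$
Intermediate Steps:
$n{\left(Z,Q \right)} = 15$
$L{\left(B,o \right)} = \frac{1}{B} + \frac{B}{15}$ ($L{\left(B,o \right)} = 1 \frac{1}{B} + \frac{B}{15} = \frac{1}{B} + B \frac{1}{15} = \frac{1}{B} + \frac{B}{15}$)
$\left(10872 + L{\left(-46,116 \right)}\right) + 21763 = \left(10872 + \left(\frac{1}{-46} + \frac{1}{15} \left(-46\right)\right)\right) + 21763 = \left(10872 - \frac{2131}{690}\right) + 21763 = \frac{7499549}{690} + 21763 = \frac{22516019}{690}$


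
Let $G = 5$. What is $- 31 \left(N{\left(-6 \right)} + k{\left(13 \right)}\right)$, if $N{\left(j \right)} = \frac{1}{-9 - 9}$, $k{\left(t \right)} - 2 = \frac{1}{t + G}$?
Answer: $-62$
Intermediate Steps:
$k{\left(t \right)} = 2 + \frac{1}{5 + t}$ ($k{\left(t \right)} = 2 + \frac{1}{t + 5} = 2 + \frac{1}{5 + t}$)
$N{\left(j \right)} = - \frac{1}{18}$ ($N{\left(j \right)} = \frac{1}{-18} = - \frac{1}{18}$)
$- 31 \left(N{\left(-6 \right)} + k{\left(13 \right)}\right) = - 31 \left(- \frac{1}{18} + \frac{11 + 2 \cdot 13}{5 + 13}\right) = - 31 \left(- \frac{1}{18} + \frac{11 + 26}{18}\right) = - 31 \left(- \frac{1}{18} + \frac{1}{18} \cdot 37\right) = - 31 \left(- \frac{1}{18} + \frac{37}{18}\right) = \left(-31\right) 2 = -62$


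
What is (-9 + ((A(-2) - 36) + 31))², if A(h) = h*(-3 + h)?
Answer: 16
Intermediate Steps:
(-9 + ((A(-2) - 36) + 31))² = (-9 + ((-2*(-3 - 2) - 36) + 31))² = (-9 + ((-2*(-5) - 36) + 31))² = (-9 + ((10 - 36) + 31))² = (-9 + (-26 + 31))² = (-9 + 5)² = (-4)² = 16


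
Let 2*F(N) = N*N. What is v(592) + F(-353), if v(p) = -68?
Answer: 124473/2 ≈ 62237.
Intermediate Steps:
F(N) = N**2/2 (F(N) = (N*N)/2 = N**2/2)
v(592) + F(-353) = -68 + (1/2)*(-353)**2 = -68 + (1/2)*124609 = -68 + 124609/2 = 124473/2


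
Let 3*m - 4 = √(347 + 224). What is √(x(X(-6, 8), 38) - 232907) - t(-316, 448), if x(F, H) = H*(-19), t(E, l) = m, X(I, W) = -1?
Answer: -4/3 - √571/3 + I*√233629 ≈ -9.2985 + 483.35*I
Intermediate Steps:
m = 4/3 + √571/3 (m = 4/3 + √(347 + 224)/3 = 4/3 + √571/3 ≈ 9.2985)
t(E, l) = 4/3 + √571/3
x(F, H) = -19*H
√(x(X(-6, 8), 38) - 232907) - t(-316, 448) = √(-19*38 - 232907) - (4/3 + √571/3) = √(-722 - 232907) + (-4/3 - √571/3) = √(-233629) + (-4/3 - √571/3) = I*√233629 + (-4/3 - √571/3) = -4/3 - √571/3 + I*√233629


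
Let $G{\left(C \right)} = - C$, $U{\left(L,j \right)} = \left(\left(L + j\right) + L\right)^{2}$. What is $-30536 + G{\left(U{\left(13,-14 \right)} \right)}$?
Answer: $-30680$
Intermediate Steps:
$U{\left(L,j \right)} = \left(j + 2 L\right)^{2}$
$-30536 + G{\left(U{\left(13,-14 \right)} \right)} = -30536 - \left(-14 + 2 \cdot 13\right)^{2} = -30536 - \left(-14 + 26\right)^{2} = -30536 - 12^{2} = -30536 - 144 = -30680$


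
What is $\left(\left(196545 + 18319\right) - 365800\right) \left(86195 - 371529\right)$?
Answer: $43067172624$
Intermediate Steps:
$\left(\left(196545 + 18319\right) - 365800\right) \left(86195 - 371529\right) = \left(214864 - 365800\right) \left(-285334\right) = \left(-150936\right) \left(-285334\right) = 43067172624$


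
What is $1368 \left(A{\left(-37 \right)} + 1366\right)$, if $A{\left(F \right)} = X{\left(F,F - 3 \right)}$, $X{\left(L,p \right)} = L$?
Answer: $1818072$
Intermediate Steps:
$A{\left(F \right)} = F$
$1368 \left(A{\left(-37 \right)} + 1366\right) = 1368 \left(-37 + 1366\right) = 1368 \cdot 1329 = 1818072$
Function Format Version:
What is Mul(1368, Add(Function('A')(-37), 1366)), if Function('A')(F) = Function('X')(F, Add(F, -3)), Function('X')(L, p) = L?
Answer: 1818072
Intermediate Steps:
Function('A')(F) = F
Mul(1368, Add(Function('A')(-37), 1366)) = Mul(1368, Add(-37, 1366)) = Mul(1368, 1329) = 1818072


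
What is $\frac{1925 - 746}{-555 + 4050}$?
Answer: $\frac{393}{1165} \approx 0.33734$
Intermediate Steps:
$\frac{1925 - 746}{-555 + 4050} = \frac{1179}{3495} = 1179 \cdot \frac{1}{3495} = \frac{393}{1165}$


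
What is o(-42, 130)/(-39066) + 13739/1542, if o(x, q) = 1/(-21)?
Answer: 939273733/105419601 ≈ 8.9099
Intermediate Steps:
o(x, q) = -1/21
o(-42, 130)/(-39066) + 13739/1542 = -1/21/(-39066) + 13739/1542 = -1/21*(-1/39066) + 13739*(1/1542) = 1/820386 + 13739/1542 = 939273733/105419601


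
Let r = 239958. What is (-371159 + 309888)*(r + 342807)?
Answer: -35706594315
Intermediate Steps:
(-371159 + 309888)*(r + 342807) = (-371159 + 309888)*(239958 + 342807) = -61271*582765 = -35706594315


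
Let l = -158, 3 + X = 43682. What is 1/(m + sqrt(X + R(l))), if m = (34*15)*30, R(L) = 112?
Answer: 5100/78015403 - sqrt(43791)/234046209 ≈ 6.4478e-5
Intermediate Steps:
X = 43679 (X = -3 + 43682 = 43679)
m = 15300 (m = 510*30 = 15300)
1/(m + sqrt(X + R(l))) = 1/(15300 + sqrt(43679 + 112)) = 1/(15300 + sqrt(43791))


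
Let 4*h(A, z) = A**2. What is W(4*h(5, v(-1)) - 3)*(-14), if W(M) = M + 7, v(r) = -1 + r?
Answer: -406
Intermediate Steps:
h(A, z) = A**2/4
W(M) = 7 + M
W(4*h(5, v(-1)) - 3)*(-14) = (7 + (4*((1/4)*5**2) - 3))*(-14) = (7 + (4*((1/4)*25) - 3))*(-14) = (7 + (4*(25/4) - 3))*(-14) = (7 + (25 - 3))*(-14) = (7 + 22)*(-14) = 29*(-14) = -406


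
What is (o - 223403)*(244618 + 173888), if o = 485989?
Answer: 109893816516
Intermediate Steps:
(o - 223403)*(244618 + 173888) = (485989 - 223403)*(244618 + 173888) = 262586*418506 = 109893816516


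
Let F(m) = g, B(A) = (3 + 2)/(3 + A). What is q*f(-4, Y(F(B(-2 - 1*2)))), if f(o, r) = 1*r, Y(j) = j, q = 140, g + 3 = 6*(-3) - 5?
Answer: -3640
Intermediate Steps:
B(A) = 5/(3 + A)
g = -26 (g = -3 + (6*(-3) - 5) = -3 + (-18 - 5) = -3 - 23 = -26)
F(m) = -26
f(o, r) = r
q*f(-4, Y(F(B(-2 - 1*2)))) = 140*(-26) = -3640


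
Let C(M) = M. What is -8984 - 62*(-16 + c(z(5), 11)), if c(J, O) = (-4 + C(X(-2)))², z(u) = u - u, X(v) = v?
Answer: -10224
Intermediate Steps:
z(u) = 0
c(J, O) = 36 (c(J, O) = (-4 - 2)² = (-6)² = 36)
-8984 - 62*(-16 + c(z(5), 11)) = -8984 - 62*(-16 + 36) = -8984 - 62*20 = -8984 - 1240 = -10224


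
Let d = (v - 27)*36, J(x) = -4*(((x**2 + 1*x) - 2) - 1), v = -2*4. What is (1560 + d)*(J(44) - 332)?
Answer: -2472000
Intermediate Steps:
v = -8
J(x) = 12 - 4*x - 4*x**2 (J(x) = -4*(((x**2 + x) - 2) - 1) = -4*(((x + x**2) - 2) - 1) = -4*((-2 + x + x**2) - 1) = -4*(-3 + x + x**2) = 12 - 4*x - 4*x**2)
d = -1260 (d = (-8 - 27)*36 = -35*36 = -1260)
(1560 + d)*(J(44) - 332) = (1560 - 1260)*((12 - 4*44 - 4*44**2) - 332) = 300*((12 - 176 - 4*1936) - 332) = 300*((12 - 176 - 7744) - 332) = 300*(-7908 - 332) = 300*(-8240) = -2472000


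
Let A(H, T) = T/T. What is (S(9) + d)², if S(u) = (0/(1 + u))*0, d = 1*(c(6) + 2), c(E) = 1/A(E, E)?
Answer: 9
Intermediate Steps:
A(H, T) = 1
c(E) = 1 (c(E) = 1/1 = 1)
d = 3 (d = 1*(1 + 2) = 1*3 = 3)
S(u) = 0 (S(u) = 0*0 = 0)
(S(9) + d)² = (0 + 3)² = 3² = 9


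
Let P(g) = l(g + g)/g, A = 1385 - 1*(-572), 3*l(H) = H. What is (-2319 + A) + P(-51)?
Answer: -1084/3 ≈ -361.33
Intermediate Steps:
l(H) = H/3
A = 1957 (A = 1385 + 572 = 1957)
P(g) = ⅔ (P(g) = ((g + g)/3)/g = ((2*g)/3)/g = (2*g/3)/g = ⅔)
(-2319 + A) + P(-51) = (-2319 + 1957) + ⅔ = -362 + ⅔ = -1084/3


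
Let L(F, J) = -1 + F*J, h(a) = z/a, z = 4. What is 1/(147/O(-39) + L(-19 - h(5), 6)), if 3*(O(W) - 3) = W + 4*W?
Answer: -310/37873 ≈ -0.0081853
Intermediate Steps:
h(a) = 4/a
O(W) = 3 + 5*W/3 (O(W) = 3 + (W + 4*W)/3 = 3 + (5*W)/3 = 3 + 5*W/3)
1/(147/O(-39) + L(-19 - h(5), 6)) = 1/(147/(3 + (5/3)*(-39)) + (-1 + (-19 - 4/5)*6)) = 1/(147/(3 - 65) + (-1 + (-19 - 4/5)*6)) = 1/(147/(-62) + (-1 + (-19 - 1*⅘)*6)) = 1/(147*(-1/62) + (-1 + (-19 - ⅘)*6)) = 1/(-147/62 + (-1 - 99/5*6)) = 1/(-147/62 + (-1 - 594/5)) = 1/(-147/62 - 599/5) = 1/(-37873/310) = -310/37873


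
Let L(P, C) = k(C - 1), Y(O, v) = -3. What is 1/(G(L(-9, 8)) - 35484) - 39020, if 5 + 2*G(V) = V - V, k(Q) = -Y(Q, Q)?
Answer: -2769366462/70973 ≈ -39020.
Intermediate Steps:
k(Q) = 3 (k(Q) = -1*(-3) = 3)
L(P, C) = 3
G(V) = -5/2 (G(V) = -5/2 + (V - V)/2 = -5/2 + (½)*0 = -5/2 + 0 = -5/2)
1/(G(L(-9, 8)) - 35484) - 39020 = 1/(-5/2 - 35484) - 39020 = 1/(-70973/2) - 39020 = -2/70973 - 39020 = -2769366462/70973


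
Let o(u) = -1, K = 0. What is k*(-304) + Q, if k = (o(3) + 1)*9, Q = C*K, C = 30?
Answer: 0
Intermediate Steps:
Q = 0 (Q = 30*0 = 0)
k = 0 (k = (-1 + 1)*9 = 0*9 = 0)
k*(-304) + Q = 0*(-304) + 0 = 0 + 0 = 0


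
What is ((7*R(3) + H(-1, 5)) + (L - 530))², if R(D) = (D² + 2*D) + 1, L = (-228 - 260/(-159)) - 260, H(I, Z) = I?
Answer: 20722466209/25281 ≈ 8.1969e+5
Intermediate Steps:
L = -77332/159 (L = (-228 - 260*(-1/159)) - 260 = (-228 + 260/159) - 260 = -35992/159 - 260 = -77332/159 ≈ -486.36)
R(D) = 1 + D² + 2*D
((7*R(3) + H(-1, 5)) + (L - 530))² = ((7*(1 + 3² + 2*3) - 1) + (-77332/159 - 530))² = ((7*(1 + 9 + 6) - 1) - 161602/159)² = ((7*16 - 1) - 161602/159)² = ((112 - 1) - 161602/159)² = (111 - 161602/159)² = (-143953/159)² = 20722466209/25281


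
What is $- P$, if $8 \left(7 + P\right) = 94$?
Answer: $- \frac{19}{4} \approx -4.75$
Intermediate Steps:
$P = \frac{19}{4}$ ($P = -7 + \frac{1}{8} \cdot 94 = -7 + \frac{47}{4} = \frac{19}{4} \approx 4.75$)
$- P = \left(-1\right) \frac{19}{4} = - \frac{19}{4}$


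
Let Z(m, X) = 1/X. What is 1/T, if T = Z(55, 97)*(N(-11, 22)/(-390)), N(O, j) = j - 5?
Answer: -37830/17 ≈ -2225.3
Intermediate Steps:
N(O, j) = -5 + j
T = -17/37830 (T = ((-5 + 22)/(-390))/97 = (17*(-1/390))/97 = (1/97)*(-17/390) = -17/37830 ≈ -0.00044938)
1/T = 1/(-17/37830) = -37830/17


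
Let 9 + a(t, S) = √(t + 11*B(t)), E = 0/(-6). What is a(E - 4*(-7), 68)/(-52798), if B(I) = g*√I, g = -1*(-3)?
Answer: 9/52798 - √(28 + 66*√7)/52798 ≈ -9.9141e-5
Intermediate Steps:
E = 0 (E = 0*(-⅙) = 0)
g = 3
B(I) = 3*√I
a(t, S) = -9 + √(t + 33*√t) (a(t, S) = -9 + √(t + 11*(3*√t)) = -9 + √(t + 33*√t))
a(E - 4*(-7), 68)/(-52798) = (-9 + √((0 - 4*(-7)) + 33*√(0 - 4*(-7))))/(-52798) = (-9 + √((0 + 28) + 33*√(0 + 28)))*(-1/52798) = (-9 + √(28 + 33*√28))*(-1/52798) = (-9 + √(28 + 33*(2*√7)))*(-1/52798) = (-9 + √(28 + 66*√7))*(-1/52798) = 9/52798 - √(28 + 66*√7)/52798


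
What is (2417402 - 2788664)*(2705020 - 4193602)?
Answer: 552653930484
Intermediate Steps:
(2417402 - 2788664)*(2705020 - 4193602) = -371262*(-1488582) = 552653930484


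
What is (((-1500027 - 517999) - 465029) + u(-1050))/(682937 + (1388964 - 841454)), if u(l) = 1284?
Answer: -827257/410149 ≈ -2.0170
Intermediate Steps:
(((-1500027 - 517999) - 465029) + u(-1050))/(682937 + (1388964 - 841454)) = (((-1500027 - 517999) - 465029) + 1284)/(682937 + (1388964 - 841454)) = ((-2018026 - 465029) + 1284)/(682937 + 547510) = (-2483055 + 1284)/1230447 = -2481771*1/1230447 = -827257/410149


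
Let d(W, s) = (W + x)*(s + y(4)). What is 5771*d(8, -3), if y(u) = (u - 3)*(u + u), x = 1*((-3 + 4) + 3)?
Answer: 346260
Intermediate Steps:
x = 4 (x = 1*(1 + 3) = 1*4 = 4)
y(u) = 2*u*(-3 + u) (y(u) = (-3 + u)*(2*u) = 2*u*(-3 + u))
d(W, s) = (4 + W)*(8 + s) (d(W, s) = (W + 4)*(s + 2*4*(-3 + 4)) = (4 + W)*(s + 2*4*1) = (4 + W)*(s + 8) = (4 + W)*(8 + s))
5771*d(8, -3) = 5771*(32 + 4*(-3) + 8*8 + 8*(-3)) = 5771*(32 - 12 + 64 - 24) = 5771*60 = 346260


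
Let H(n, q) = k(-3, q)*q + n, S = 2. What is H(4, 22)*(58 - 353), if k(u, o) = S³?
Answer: -53100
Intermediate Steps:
k(u, o) = 8 (k(u, o) = 2³ = 8)
H(n, q) = n + 8*q (H(n, q) = 8*q + n = n + 8*q)
H(4, 22)*(58 - 353) = (4 + 8*22)*(58 - 353) = (4 + 176)*(-295) = 180*(-295) = -53100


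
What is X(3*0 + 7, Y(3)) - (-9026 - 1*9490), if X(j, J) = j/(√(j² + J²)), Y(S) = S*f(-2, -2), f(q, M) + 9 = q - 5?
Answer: 18516 + 7*√2353/2353 ≈ 18516.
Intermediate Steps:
f(q, M) = -14 + q (f(q, M) = -9 + (q - 5) = -9 + (-5 + q) = -14 + q)
Y(S) = -16*S (Y(S) = S*(-14 - 2) = S*(-16) = -16*S)
X(j, J) = j/√(J² + j²) (X(j, J) = j/(√(J² + j²)) = j/√(J² + j²))
X(3*0 + 7, Y(3)) - (-9026 - 1*9490) = (3*0 + 7)/√((-16*3)² + (3*0 + 7)²) - (-9026 - 1*9490) = (0 + 7)/√((-48)² + (0 + 7)²) - (-9026 - 9490) = 7/√(2304 + 7²) - 1*(-18516) = 7/√(2304 + 49) + 18516 = 7/√2353 + 18516 = 7*(√2353/2353) + 18516 = 7*√2353/2353 + 18516 = 18516 + 7*√2353/2353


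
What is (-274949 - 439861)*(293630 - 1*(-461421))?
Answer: -539718005310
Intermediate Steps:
(-274949 - 439861)*(293630 - 1*(-461421)) = -714810*(293630 + 461421) = -714810*755051 = -539718005310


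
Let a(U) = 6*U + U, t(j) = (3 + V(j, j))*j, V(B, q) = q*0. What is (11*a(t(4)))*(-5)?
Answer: -4620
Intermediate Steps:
V(B, q) = 0
t(j) = 3*j (t(j) = (3 + 0)*j = 3*j)
a(U) = 7*U
(11*a(t(4)))*(-5) = (11*(7*(3*4)))*(-5) = (11*(7*12))*(-5) = (11*84)*(-5) = 924*(-5) = -4620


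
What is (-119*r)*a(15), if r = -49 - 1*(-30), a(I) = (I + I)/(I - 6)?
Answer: 22610/3 ≈ 7536.7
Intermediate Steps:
a(I) = 2*I/(-6 + I) (a(I) = (2*I)/(-6 + I) = 2*I/(-6 + I))
r = -19 (r = -49 + 30 = -19)
(-119*r)*a(15) = (-119*(-19))*(2*15/(-6 + 15)) = 2261*(2*15/9) = 2261*(2*15*(⅑)) = 2261*(10/3) = 22610/3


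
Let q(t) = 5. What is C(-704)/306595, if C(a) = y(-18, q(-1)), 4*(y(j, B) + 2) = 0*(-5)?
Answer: -2/306595 ≈ -6.5233e-6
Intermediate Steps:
y(j, B) = -2 (y(j, B) = -2 + (0*(-5))/4 = -2 + (1/4)*0 = -2 + 0 = -2)
C(a) = -2
C(-704)/306595 = -2/306595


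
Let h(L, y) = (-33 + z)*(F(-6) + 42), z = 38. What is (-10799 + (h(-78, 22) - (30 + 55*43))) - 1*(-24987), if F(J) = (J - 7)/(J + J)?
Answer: 144101/12 ≈ 12008.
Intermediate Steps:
F(J) = (-7 + J)/(2*J) (F(J) = (-7 + J)/((2*J)) = (-7 + J)*(1/(2*J)) = (-7 + J)/(2*J))
h(L, y) = 2585/12 (h(L, y) = (-33 + 38)*((½)*(-7 - 6)/(-6) + 42) = 5*((½)*(-⅙)*(-13) + 42) = 5*(13/12 + 42) = 5*(517/12) = 2585/12)
(-10799 + (h(-78, 22) - (30 + 55*43))) - 1*(-24987) = (-10799 + (2585/12 - (30 + 55*43))) - 1*(-24987) = (-10799 + (2585/12 - (30 + 2365))) + 24987 = (-10799 + (2585/12 - 1*2395)) + 24987 = (-10799 + (2585/12 - 2395)) + 24987 = (-10799 - 26155/12) + 24987 = -155743/12 + 24987 = 144101/12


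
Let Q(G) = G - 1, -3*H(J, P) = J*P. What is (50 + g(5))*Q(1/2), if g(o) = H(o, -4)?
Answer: -85/3 ≈ -28.333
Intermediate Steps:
H(J, P) = -J*P/3
g(o) = 4*o/3 (g(o) = -1/3*o*(-4) = 4*o/3)
Q(G) = -1 + G
(50 + g(5))*Q(1/2) = (50 + (4/3)*5)*(-1 + 1/2) = (50 + 20/3)*(-1 + 1/2) = (170/3)*(-1/2) = -85/3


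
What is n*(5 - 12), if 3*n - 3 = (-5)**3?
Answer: 854/3 ≈ 284.67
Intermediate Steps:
n = -122/3 (n = 1 + (1/3)*(-5)**3 = 1 + (1/3)*(-125) = 1 - 125/3 = -122/3 ≈ -40.667)
n*(5 - 12) = -122*(5 - 12)/3 = -122/3*(-7) = 854/3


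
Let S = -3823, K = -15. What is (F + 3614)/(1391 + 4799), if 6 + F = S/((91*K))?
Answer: 4928743/8449350 ≈ 0.58333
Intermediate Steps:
F = -4367/1365 (F = -6 - 3823/(91*(-15)) = -6 - 3823/(-1365) = -6 - 3823*(-1/1365) = -6 + 3823/1365 = -4367/1365 ≈ -3.1993)
(F + 3614)/(1391 + 4799) = (-4367/1365 + 3614)/(1391 + 4799) = (4928743/1365)/6190 = (4928743/1365)*(1/6190) = 4928743/8449350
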